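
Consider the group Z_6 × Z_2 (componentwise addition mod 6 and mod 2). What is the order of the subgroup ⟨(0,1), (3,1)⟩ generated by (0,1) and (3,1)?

4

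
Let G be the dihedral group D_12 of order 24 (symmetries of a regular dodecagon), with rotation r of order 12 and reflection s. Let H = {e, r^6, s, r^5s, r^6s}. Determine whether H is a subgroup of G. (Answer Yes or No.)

|H| = 5 does not divide |G| = 24, so by Lagrange H is not a subgroup.

No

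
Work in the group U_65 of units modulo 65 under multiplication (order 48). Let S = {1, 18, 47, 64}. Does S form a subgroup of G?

|S| = 4 divides |G| = 48, consistent with Lagrange.
S contains the identity, every element's inverse is in S, and S is closed under ·: it is a subgroup.
In fact S = ⟨18⟩.

Yes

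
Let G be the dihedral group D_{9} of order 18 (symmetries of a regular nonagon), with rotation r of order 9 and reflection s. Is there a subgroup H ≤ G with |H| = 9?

Yes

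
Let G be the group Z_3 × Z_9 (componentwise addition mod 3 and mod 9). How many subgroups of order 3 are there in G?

4

|G| = 27 and 3 | 27, so subgroups of order 3 are possible by Lagrange.
The subgroups of order 3 are: {(0,0), (0,3), (0,6)}; {(0,0), (1,0), (2,0)}; {(0,0), (1,3), (2,6)}; {(0,0), (1,6), (2,3)}.
So G has 4 subgroups of order 3.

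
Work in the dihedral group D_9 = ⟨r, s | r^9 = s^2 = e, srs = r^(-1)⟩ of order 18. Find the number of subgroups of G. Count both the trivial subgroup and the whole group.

|G| = 18, so by Lagrange every subgroup order divides 18. Divisors: 1, 2, 3, 6, 9, 18.
Subgroups by order — order 1: 1; order 2: 9; order 3: 1; order 6: 3; order 9: 1; order 18: 1.
Total: 1 + 9 + 1 + 3 + 1 + 1 = 16.

16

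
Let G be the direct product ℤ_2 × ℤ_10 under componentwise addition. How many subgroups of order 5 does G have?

|G| = 20 and 5 | 20, so subgroups of order 5 are possible by Lagrange.
The subgroups of order 5 are: {(0,0), (0,2), (0,4), (0,6), (0,8)}.
So G has 1 subgroup of order 5.

1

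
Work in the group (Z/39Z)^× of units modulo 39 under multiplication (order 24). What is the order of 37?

12

Compute successive powers of 37 mod 39: 37, 4, 31, 16, 7, 25, 28, 22, …; 37^12 ≡ 1 (mod 39).
So |⟨37⟩| = 12.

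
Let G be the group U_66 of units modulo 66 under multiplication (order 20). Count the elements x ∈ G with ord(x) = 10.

Enumerating element orders in G gives 12 elements of order 10.

12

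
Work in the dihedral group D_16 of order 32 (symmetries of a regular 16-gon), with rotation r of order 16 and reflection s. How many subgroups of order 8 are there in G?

5

|G| = 32 and 8 | 32, so subgroups of order 8 are possible by Lagrange.
The subgroups of order 8 are: {e, r^2, r^4, r^6, r^8, r^10, r^12, r^14}; {e, r^4, r^8, r^12, r^2s, r^6s, r^10s, r^14s}; {e, r^4, r^8, r^12, r^3s, r^7s, r^11s, r^15s}; {e, r^4, r^8, r^12, s, r^4s, r^8s, r^12s}; … (5 in all).
So G has 5 subgroups of order 8.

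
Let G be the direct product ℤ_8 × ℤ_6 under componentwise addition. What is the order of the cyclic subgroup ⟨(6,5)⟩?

12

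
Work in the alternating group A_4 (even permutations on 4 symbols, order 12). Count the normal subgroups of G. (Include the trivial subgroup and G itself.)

G has 10 subgroups. Checking conjugation-invariance by order — order 1: 1/1 normal; order 2: 0/3 normal; order 3: 0/4 normal; order 4: 1/1 normal; order 12: 1/1 normal.
Total normal subgroups: 3.

3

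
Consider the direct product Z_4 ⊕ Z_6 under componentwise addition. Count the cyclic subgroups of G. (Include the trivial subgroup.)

12

A cyclic subgroup of order d is generated by each of its φ(d) elements of order d, so the cyclic subgroups of order d number (#elements of order d)/φ(d).
Cyclic subgroups by order — order 1: 1; order 2: 3; order 3: 1; order 4: 2; order 6: 3; order 12: 2.
Total: 12.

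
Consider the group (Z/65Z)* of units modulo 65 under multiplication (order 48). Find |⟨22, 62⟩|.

24

|⟨22⟩| = 12 and |⟨62⟩| = 12, so |H| is a multiple of lcm(12, 12) = 12 and divides |G| = 48.
Closing under the operation: H = {1, 3, 4, 9, 12, 14, 16, 17, 22, 23, 27, 29, 36, 38, 42, 43, 48, 49, 51, 53, 56, 61, 62, 64}, so |H| = 24.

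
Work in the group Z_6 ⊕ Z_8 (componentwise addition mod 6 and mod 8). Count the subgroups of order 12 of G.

3

|G| = 48 and 12 | 48, so subgroups of order 12 are possible by Lagrange.
The subgroups of order 12 are: {(0,0), (0,2), (0,4), (0,6), (2,0), (2,2), (2,4), (2,6), (4,0), (4,2), (4,4), (4,6)}; {(0,0), (0,4), (1,0), (1,4), (2,0), (2,4), (3,0), (3,4), (4,0), (4,4), (5,0), (5,4)}; {(0,0), (0,4), (1,2), (1,6), (2,0), (2,4), (3,2), (3,6), (4,0), (4,4), (5,2), (5,6)}.
So G has 3 subgroups of order 12.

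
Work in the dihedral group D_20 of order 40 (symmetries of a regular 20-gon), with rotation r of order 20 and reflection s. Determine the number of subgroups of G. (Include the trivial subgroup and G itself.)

|G| = 40, so by Lagrange every subgroup order divides 40. Divisors: 1, 2, 4, 5, 8, 10, 20, 40.
Subgroups by order — order 1: 1; order 2: 21; order 4: 11; order 5: 1; order 8: 5; order 10: 5; order 20: 3; order 40: 1.
Total: 1 + 21 + 11 + 1 + 5 + 5 + 3 + 1 = 48.

48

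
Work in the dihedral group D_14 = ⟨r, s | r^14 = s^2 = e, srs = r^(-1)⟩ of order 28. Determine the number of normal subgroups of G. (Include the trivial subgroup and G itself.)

G has 28 subgroups. Checking conjugation-invariance by order — order 1: 1/1 normal; order 2: 1/15 normal; order 4: 0/7 normal; order 7: 1/1 normal; order 14: 3/3 normal; order 28: 1/1 normal.
Total normal subgroups: 7.

7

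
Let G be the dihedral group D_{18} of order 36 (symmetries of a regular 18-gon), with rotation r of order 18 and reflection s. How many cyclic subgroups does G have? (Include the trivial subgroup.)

24

Group the elements of G by the cyclic subgroup they generate; each cyclic subgroup of order d accounts for φ(d) elements.
Cyclic subgroups by order — order 1: 1; order 2: 19; order 3: 1; order 6: 1; order 9: 1; order 18: 1.
Total: 24.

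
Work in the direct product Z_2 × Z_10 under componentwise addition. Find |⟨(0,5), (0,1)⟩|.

|⟨(0,5)⟩| = 2 and |⟨(0,1)⟩| = 10, so |H| is a multiple of lcm(2, 10) = 10 and divides |G| = 20.
Closing under the operation: H = {(0,0), (0,1), (0,2), (0,3), (0,4), (0,5), (0,6), (0,7), (0,8), (0,9)}, so |H| = 10.

10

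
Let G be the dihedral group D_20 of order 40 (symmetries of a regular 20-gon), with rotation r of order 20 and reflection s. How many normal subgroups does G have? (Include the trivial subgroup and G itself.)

9

G has 48 subgroups. Checking conjugation-invariance by order — order 1: 1/1 normal; order 2: 1/21 normal; order 4: 1/11 normal; order 5: 1/1 normal; order 8: 0/5 normal; order 10: 1/5 normal; order 20: 3/3 normal; order 40: 1/1 normal.
Total normal subgroups: 9.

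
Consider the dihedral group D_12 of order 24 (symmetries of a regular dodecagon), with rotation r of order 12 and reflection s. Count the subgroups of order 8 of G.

|G| = 24 and 8 | 24, so subgroups of order 8 are possible by Lagrange.
The subgroups of order 8 are: {e, r^3, r^6, r^9, rs, r^4s, r^7s, r^10s}; {e, r^3, r^6, r^9, r^2s, r^5s, r^8s, r^11s}; {e, r^3, r^6, r^9, s, r^3s, r^6s, r^9s}.
So G has 3 subgroups of order 8.

3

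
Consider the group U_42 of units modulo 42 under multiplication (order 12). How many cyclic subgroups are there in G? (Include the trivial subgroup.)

8

Each element a generates a cyclic subgroup ⟨a⟩; distinct elements may generate the same one (a cyclic group of order d has φ(d) generators).
Cyclic subgroups by order — order 1: 1; order 2: 3; order 3: 1; order 6: 3.
Total: 8.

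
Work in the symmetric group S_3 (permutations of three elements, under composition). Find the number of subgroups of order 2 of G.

3

|G| = 6 and 2 | 6, so subgroups of order 2 are possible by Lagrange.
The subgroups of order 2 are: {e, (1 2)}; {e, (1 3)}; {e, (2 3)}.
So G has 3 subgroups of order 2.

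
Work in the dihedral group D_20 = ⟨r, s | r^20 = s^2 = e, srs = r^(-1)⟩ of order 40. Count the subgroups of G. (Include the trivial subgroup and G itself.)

|G| = 40, so by Lagrange every subgroup order divides 40. Divisors: 1, 2, 4, 5, 8, 10, 20, 40.
Subgroups by order — order 1: 1; order 2: 21; order 4: 11; order 5: 1; order 8: 5; order 10: 5; order 20: 3; order 40: 1.
Total: 1 + 21 + 11 + 1 + 5 + 5 + 3 + 1 = 48.

48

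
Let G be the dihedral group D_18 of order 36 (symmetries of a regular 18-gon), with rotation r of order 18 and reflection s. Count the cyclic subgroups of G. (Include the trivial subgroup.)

Group the elements of G by the cyclic subgroup they generate; each cyclic subgroup of order d accounts for φ(d) elements.
Cyclic subgroups by order — order 1: 1; order 2: 19; order 3: 1; order 6: 1; order 9: 1; order 18: 1.
Total: 24.

24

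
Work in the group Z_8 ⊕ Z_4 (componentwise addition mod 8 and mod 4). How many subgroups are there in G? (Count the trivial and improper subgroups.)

22

|G| = 32, so by Lagrange every subgroup order divides 32. Divisors: 1, 2, 4, 8, 16, 32.
Subgroups by order — order 1: 1; order 2: 3; order 4: 7; order 8: 7; order 16: 3; order 32: 1.
Total: 1 + 3 + 7 + 7 + 3 + 1 = 22.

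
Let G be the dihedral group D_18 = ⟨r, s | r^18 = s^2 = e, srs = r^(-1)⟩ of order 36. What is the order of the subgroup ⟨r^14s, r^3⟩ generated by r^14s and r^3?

|⟨r^14s⟩| = 2 and |⟨r^3⟩| = 6, so |H| is a multiple of lcm(2, 6) = 6 and divides |G| = 36.
Closing under the operation: H = {e, r^3, r^6, r^9, r^12, r^15, r^2s, r^5s, r^8s, r^11s, r^14s, r^17s}, so |H| = 12.

12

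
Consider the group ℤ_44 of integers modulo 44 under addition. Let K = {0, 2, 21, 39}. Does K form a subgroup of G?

No

2 ∈ K but its inverse 42 ∉ K, so K is not a subgroup.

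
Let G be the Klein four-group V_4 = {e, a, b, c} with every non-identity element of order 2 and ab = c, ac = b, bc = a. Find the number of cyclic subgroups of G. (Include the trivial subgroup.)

4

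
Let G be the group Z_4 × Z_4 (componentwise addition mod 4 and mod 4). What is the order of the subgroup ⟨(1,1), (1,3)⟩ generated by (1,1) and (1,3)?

8

|⟨(1,1)⟩| = 4 and |⟨(1,3)⟩| = 4, so |H| is a multiple of lcm(4, 4) = 4 and divides |G| = 16.
Closing under the operation: H = {(0,0), (0,2), (1,1), (1,3), (2,0), (2,2), (3,1), (3,3)}, so |H| = 8.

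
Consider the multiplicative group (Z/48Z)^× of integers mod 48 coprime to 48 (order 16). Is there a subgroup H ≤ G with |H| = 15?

No

15 does not divide |G| = 16, so by Lagrange no subgroup of order 15 exists.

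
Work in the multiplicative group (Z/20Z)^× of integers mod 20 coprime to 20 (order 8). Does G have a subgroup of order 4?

Yes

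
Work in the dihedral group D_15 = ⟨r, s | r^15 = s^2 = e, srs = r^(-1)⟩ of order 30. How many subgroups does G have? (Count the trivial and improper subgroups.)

|G| = 30, so by Lagrange every subgroup order divides 30. Divisors: 1, 2, 3, 5, 6, 10, 15, 30.
Subgroups by order — order 1: 1; order 2: 15; order 3: 1; order 5: 1; order 6: 5; order 10: 3; order 15: 1; order 30: 1.
Total: 1 + 15 + 1 + 1 + 5 + 3 + 1 + 1 = 28.

28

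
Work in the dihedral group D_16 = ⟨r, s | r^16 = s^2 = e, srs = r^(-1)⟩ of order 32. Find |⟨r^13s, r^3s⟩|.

|⟨r^13s⟩| = 2 and |⟨r^3s⟩| = 2, so |H| is a multiple of lcm(2, 2) = 2 and divides |G| = 32.
Closing under the operation: H = {e, r^2, r^4, r^6, r^8, r^10, r^12, r^14, rs, r^3s, r^5s, r^7s, r^9s, r^11s, r^13s, r^15s}, so |H| = 16.

16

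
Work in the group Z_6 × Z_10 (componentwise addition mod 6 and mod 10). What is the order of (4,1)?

30

The order of (4,1) in Z_6 × Z_10 is lcm(ord(4) in Z_6, ord(1) in Z_10).
ord(4) = 3 and ord(1) = 10, so |⟨(4,1)⟩| = lcm(3, 10) = 30.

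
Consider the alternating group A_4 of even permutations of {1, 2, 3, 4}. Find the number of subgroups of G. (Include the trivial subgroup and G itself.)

|G| = 12, so by Lagrange every subgroup order divides 12. Divisors: 1, 2, 3, 4, 6, 12.
Subgroups by order — order 1: 1; order 2: 3; order 3: 4; order 4: 1; order 6: 0; order 12: 1.
Total: 1 + 3 + 4 + 1 + 0 + 1 = 10.

10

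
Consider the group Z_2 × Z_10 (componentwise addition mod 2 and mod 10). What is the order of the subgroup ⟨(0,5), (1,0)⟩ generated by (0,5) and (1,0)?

4

|⟨(0,5)⟩| = 2 and |⟨(1,0)⟩| = 2, so |H| is a multiple of lcm(2, 2) = 2 and divides |G| = 20.
Closing under the operation: H = {(0,0), (0,5), (1,0), (1,5)}, so |H| = 4.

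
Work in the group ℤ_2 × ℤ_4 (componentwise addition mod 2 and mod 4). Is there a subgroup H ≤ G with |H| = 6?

No

6 does not divide |G| = 8, so by Lagrange no subgroup of order 6 exists.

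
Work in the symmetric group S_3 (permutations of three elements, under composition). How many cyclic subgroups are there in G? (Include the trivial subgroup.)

5

A cyclic subgroup of order d is generated by each of its φ(d) elements of order d, so the cyclic subgroups of order d number (#elements of order d)/φ(d).
Cyclic subgroups by order — order 1: 1; order 2: 3; order 3: 1.
Total: 5.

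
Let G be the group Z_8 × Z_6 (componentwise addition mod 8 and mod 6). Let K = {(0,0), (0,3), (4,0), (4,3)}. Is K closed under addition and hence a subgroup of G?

Yes

|K| = 4 divides |G| = 48, consistent with Lagrange.
K contains the identity, every element's inverse is in K, and K is closed under +: it is a subgroup.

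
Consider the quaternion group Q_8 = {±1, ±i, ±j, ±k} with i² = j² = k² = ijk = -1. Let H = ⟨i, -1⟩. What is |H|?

4

|⟨i⟩| = 4 and |⟨-1⟩| = 2, so |H| is a multiple of lcm(4, 2) = 4 and divides |G| = 8.
Closing under the operation: H = {1, -1, i, -i}, so |H| = 4.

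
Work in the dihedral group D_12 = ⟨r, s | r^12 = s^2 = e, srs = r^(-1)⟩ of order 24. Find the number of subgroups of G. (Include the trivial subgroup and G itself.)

|G| = 24, so by Lagrange every subgroup order divides 24. Divisors: 1, 2, 3, 4, 6, 8, 12, 24.
Subgroups by order — order 1: 1; order 2: 13; order 3: 1; order 4: 7; order 6: 5; order 8: 3; order 12: 3; order 24: 1.
Total: 1 + 13 + 1 + 7 + 5 + 3 + 3 + 1 = 34.

34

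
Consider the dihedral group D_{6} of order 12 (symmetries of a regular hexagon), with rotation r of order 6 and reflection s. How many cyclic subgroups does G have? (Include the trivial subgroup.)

10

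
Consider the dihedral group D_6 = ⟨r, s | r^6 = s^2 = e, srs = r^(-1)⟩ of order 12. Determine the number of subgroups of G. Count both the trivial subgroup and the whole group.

16

|G| = 12, so by Lagrange every subgroup order divides 12. Divisors: 1, 2, 3, 4, 6, 12.
Subgroups by order — order 1: 1; order 2: 7; order 3: 1; order 4: 3; order 6: 3; order 12: 1.
Total: 1 + 7 + 1 + 3 + 3 + 1 = 16.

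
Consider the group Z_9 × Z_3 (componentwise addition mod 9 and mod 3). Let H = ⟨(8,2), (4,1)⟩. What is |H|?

|⟨(8,2)⟩| = 9 and |⟨(4,1)⟩| = 9, so |H| is a multiple of lcm(9, 9) = 9 and divides |G| = 27.
Closing under the operation: H = {(0,0), (1,1), (2,2), (3,0), (4,1), (5,2), (6,0), (7,1), (8,2)}, so |H| = 9.

9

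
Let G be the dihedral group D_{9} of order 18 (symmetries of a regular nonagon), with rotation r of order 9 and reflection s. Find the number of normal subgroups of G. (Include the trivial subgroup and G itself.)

4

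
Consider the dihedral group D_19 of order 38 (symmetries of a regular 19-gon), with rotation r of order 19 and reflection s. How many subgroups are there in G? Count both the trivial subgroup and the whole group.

|G| = 38, so by Lagrange every subgroup order divides 38. Divisors: 1, 2, 19, 38.
Subgroups by order — order 1: 1; order 2: 19; order 19: 1; order 38: 1.
Total: 1 + 19 + 1 + 1 = 22.

22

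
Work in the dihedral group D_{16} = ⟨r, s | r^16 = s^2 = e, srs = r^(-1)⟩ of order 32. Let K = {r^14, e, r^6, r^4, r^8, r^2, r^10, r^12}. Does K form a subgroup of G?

|K| = 8 divides |G| = 32, consistent with Lagrange.
K contains the identity, every element's inverse is in K, and K is closed under ·: it is a subgroup.
In fact K = ⟨r^2⟩.

Yes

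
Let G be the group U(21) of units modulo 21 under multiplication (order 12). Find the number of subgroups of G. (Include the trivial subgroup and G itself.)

10

|G| = 12, so by Lagrange every subgroup order divides 12. Divisors: 1, 2, 3, 4, 6, 12.
Subgroups by order — order 1: 1; order 2: 3; order 3: 1; order 4: 1; order 6: 3; order 12: 1.
Total: 1 + 3 + 1 + 1 + 3 + 1 = 10.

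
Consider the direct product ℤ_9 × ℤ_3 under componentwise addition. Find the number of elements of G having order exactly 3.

An element (a,b) has order lcm(ord(a), ord(b)); count pairs with lcm equal to 3.
Enumerating gives 8 such elements.

8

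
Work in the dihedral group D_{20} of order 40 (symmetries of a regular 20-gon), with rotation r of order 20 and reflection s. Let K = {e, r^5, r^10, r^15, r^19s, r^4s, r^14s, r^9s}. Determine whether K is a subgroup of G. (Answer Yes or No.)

Yes

|K| = 8 divides |G| = 40, consistent with Lagrange.
K contains the identity, every element's inverse is in K, and K is closed under ·: it is a subgroup.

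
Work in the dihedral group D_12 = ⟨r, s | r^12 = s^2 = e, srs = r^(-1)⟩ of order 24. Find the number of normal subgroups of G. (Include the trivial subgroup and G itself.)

G has 34 subgroups. Checking conjugation-invariance by order — order 1: 1/1 normal; order 2: 1/13 normal; order 3: 1/1 normal; order 4: 1/7 normal; order 6: 1/5 normal; order 8: 0/3 normal; order 12: 3/3 normal; order 24: 1/1 normal.
Total normal subgroups: 9.

9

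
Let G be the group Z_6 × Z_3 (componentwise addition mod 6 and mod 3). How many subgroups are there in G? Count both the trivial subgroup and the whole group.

|G| = 18, so by Lagrange every subgroup order divides 18. Divisors: 1, 2, 3, 6, 9, 18.
Subgroups by order — order 1: 1; order 2: 1; order 3: 4; order 6: 4; order 9: 1; order 18: 1.
Total: 1 + 1 + 4 + 4 + 1 + 1 = 12.

12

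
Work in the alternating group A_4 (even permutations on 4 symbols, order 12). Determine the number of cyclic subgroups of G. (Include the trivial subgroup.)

Group the elements of G by the cyclic subgroup they generate; each cyclic subgroup of order d accounts for φ(d) elements.
Cyclic subgroups by order — order 1: 1; order 2: 3; order 3: 4.
Total: 8.

8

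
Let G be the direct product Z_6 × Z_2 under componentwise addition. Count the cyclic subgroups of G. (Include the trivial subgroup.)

8

Group the elements of G by the cyclic subgroup they generate; each cyclic subgroup of order d accounts for φ(d) elements.
Cyclic subgroups by order — order 1: 1; order 2: 3; order 3: 1; order 6: 3.
Total: 8.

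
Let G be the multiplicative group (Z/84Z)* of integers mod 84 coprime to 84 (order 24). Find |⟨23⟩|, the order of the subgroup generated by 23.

6

Compute successive powers of 23 mod 84: 23, 25, 71, 37, 11, 1; 23^6 ≡ 1 (mod 84).
So |⟨23⟩| = 6.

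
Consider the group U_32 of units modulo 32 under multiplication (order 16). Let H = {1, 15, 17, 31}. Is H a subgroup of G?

|H| = 4 divides |G| = 16, consistent with Lagrange.
H contains the identity, every element's inverse is in H, and H is closed under ·: it is a subgroup.

Yes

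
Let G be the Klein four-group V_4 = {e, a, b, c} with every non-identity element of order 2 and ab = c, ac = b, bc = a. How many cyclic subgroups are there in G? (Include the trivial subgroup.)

4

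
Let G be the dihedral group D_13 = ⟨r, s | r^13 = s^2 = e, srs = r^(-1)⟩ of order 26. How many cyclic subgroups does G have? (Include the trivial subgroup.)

15

Group the elements of G by the cyclic subgroup they generate; each cyclic subgroup of order d accounts for φ(d) elements.
Cyclic subgroups by order — order 1: 1; order 2: 13; order 13: 1.
Total: 15.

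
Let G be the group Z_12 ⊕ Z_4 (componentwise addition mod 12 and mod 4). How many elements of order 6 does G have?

6

An element (a,b) has order lcm(ord(a), ord(b)); count pairs with lcm equal to 6.
Enumerating gives 6 such elements.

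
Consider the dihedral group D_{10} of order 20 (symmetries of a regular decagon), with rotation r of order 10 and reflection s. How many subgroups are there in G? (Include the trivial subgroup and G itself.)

|G| = 20, so by Lagrange every subgroup order divides 20. Divisors: 1, 2, 4, 5, 10, 20.
Subgroups by order — order 1: 1; order 2: 11; order 4: 5; order 5: 1; order 10: 3; order 20: 1.
Total: 1 + 11 + 5 + 1 + 3 + 1 = 22.

22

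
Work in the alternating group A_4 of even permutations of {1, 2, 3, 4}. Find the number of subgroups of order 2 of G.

3

|G| = 12 and 2 | 12, so subgroups of order 2 are possible by Lagrange.
The subgroups of order 2 are: {e, (1 2)(3 4)}; {e, (1 3)(2 4)}; {e, (1 4)(2 3)}.
So G has 3 subgroups of order 2.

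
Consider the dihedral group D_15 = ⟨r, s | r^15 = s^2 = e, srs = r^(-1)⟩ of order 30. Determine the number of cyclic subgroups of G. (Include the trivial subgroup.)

A cyclic subgroup of order d is generated by each of its φ(d) elements of order d, so the cyclic subgroups of order d number (#elements of order d)/φ(d).
Cyclic subgroups by order — order 1: 1; order 2: 15; order 3: 1; order 5: 1; order 15: 1.
Total: 19.

19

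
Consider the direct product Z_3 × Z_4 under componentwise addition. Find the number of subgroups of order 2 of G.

|G| = 12 and 2 | 12, so subgroups of order 2 are possible by Lagrange.
The subgroups of order 2 are: {(0,0), (0,2)}.
So G has 1 subgroup of order 2.

1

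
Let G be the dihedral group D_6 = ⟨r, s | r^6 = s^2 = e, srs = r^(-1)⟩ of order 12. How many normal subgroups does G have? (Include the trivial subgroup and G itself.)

7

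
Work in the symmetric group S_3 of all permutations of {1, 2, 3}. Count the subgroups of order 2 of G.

3

|G| = 6 and 2 | 6, so subgroups of order 2 are possible by Lagrange.
The subgroups of order 2 are: {e, (1 2)}; {e, (1 3)}; {e, (2 3)}.
So G has 3 subgroups of order 2.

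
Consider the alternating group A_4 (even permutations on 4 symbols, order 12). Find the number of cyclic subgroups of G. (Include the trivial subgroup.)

Group the elements of G by the cyclic subgroup they generate; each cyclic subgroup of order d accounts for φ(d) elements.
Cyclic subgroups by order — order 1: 1; order 2: 3; order 3: 4.
Total: 8.

8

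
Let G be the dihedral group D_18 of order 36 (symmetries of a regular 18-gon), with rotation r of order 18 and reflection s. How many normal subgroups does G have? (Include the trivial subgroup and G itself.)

G has 45 subgroups. Checking conjugation-invariance by order — order 1: 1/1 normal; order 2: 1/19 normal; order 3: 1/1 normal; order 4: 0/9 normal; order 6: 1/7 normal; order 9: 1/1 normal; order 12: 0/3 normal; order 18: 3/3 normal; order 36: 1/1 normal.
Total normal subgroups: 9.

9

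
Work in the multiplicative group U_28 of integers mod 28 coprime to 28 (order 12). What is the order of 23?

6

Compute successive powers of 23 mod 28: 23, 25, 15, 9, 11, 1; 23^6 ≡ 1 (mod 28).
So |⟨23⟩| = 6.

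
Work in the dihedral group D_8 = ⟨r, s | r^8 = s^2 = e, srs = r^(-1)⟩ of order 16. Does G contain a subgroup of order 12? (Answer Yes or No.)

No

12 does not divide |G| = 16, so by Lagrange no subgroup of order 12 exists.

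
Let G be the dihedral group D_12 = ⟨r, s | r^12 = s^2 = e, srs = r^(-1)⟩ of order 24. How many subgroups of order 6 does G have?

5

|G| = 24 and 6 | 24, so subgroups of order 6 are possible by Lagrange.
The subgroups of order 6 are: {e, r^2, r^4, r^6, r^8, r^10}; {e, r^4, r^8, r^2s, r^6s, r^10s}; {e, r^4, r^8, r^3s, r^7s, r^11s}; {e, r^4, r^8, s, r^4s, r^8s}; … (5 in all).
So G has 5 subgroups of order 6.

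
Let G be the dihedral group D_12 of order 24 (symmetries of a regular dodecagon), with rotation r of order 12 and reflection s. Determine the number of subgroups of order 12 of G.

|G| = 24 and 12 | 24, so subgroups of order 12 are possible by Lagrange.
The subgroups of order 12 are: {e, r, r^2, r^3, r^4, r^5, r^6, r^7, r^8, r^9, r^10, r^11}; {e, r^2, r^4, r^6, r^8, r^10, s, r^2s, r^4s, r^6s, r^8s, r^10s}; {e, r^2, r^4, r^6, r^8, r^10, rs, r^3s, r^5s, r^7s, r^9s, r^11s}.
So G has 3 subgroups of order 12.

3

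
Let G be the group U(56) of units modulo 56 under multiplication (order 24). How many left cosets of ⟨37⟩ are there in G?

|⟨37⟩| = 6 and |G| = 24.
By Lagrange, [G : H] = |G|/|H| = 24/6 = 4.

4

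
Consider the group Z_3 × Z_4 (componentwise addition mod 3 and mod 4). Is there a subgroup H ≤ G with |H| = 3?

Yes

3 | 12. A subgroup of order 3 is {(0,0), (1,0), (2,0)}.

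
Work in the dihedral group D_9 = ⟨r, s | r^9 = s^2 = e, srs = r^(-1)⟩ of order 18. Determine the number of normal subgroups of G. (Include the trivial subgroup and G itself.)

G has 16 subgroups. Checking conjugation-invariance by order — order 1: 1/1 normal; order 2: 0/9 normal; order 3: 1/1 normal; order 6: 0/3 normal; order 9: 1/1 normal; order 18: 1/1 normal.
Total normal subgroups: 4.

4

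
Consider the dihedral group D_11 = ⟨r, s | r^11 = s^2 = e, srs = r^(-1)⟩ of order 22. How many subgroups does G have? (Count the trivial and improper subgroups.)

14

|G| = 22, so by Lagrange every subgroup order divides 22. Divisors: 1, 2, 11, 22.
Subgroups by order — order 1: 1; order 2: 11; order 11: 1; order 22: 1.
Total: 1 + 11 + 1 + 1 = 14.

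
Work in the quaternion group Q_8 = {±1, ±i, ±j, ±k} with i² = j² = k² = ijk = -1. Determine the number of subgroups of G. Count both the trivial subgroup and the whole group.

|G| = 8, so by Lagrange every subgroup order divides 8. Divisors: 1, 2, 4, 8.
Subgroups by order — order 1: 1; order 2: 1; order 4: 3; order 8: 1.
Total: 1 + 1 + 3 + 1 = 6.

6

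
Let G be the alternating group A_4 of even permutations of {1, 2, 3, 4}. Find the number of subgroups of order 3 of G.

4

|G| = 12 and 3 | 12, so subgroups of order 3 are possible by Lagrange.
The subgroups of order 3 are: {e, (1 2 3), (1 3 2)}; {e, (1 2 4), (1 4 2)}; {e, (1 3 4), (1 4 3)}; {e, (2 3 4), (2 4 3)}.
So G has 4 subgroups of order 3.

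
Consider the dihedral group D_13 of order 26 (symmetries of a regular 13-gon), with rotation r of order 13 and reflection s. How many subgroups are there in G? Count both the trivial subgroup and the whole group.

|G| = 26, so by Lagrange every subgroup order divides 26. Divisors: 1, 2, 13, 26.
Subgroups by order — order 1: 1; order 2: 13; order 13: 1; order 26: 1.
Total: 1 + 13 + 1 + 1 = 16.

16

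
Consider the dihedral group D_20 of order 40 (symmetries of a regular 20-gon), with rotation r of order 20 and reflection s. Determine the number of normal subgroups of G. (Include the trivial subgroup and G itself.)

G has 48 subgroups. Checking conjugation-invariance by order — order 1: 1/1 normal; order 2: 1/21 normal; order 4: 1/11 normal; order 5: 1/1 normal; order 8: 0/5 normal; order 10: 1/5 normal; order 20: 3/3 normal; order 40: 1/1 normal.
Total normal subgroups: 9.

9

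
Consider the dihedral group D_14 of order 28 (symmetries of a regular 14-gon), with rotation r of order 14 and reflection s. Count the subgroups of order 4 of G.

7

|G| = 28 and 4 | 28, so subgroups of order 4 are possible by Lagrange.
The subgroups of order 4 are: {e, r^7, r^3s, r^10s}; {e, r^7, r^4s, r^11s}; {e, r^7, r^5s, r^12s}; {e, r^7, r^6s, r^13s}; … (7 in all).
So G has 7 subgroups of order 4.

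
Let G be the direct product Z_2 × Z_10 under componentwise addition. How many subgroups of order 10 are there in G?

3

|G| = 20 and 10 | 20, so subgroups of order 10 are possible by Lagrange.
The subgroups of order 10 are: {(0,0), (0,1), (0,2), (0,3), (0,4), (0,5), (0,6), (0,7), (0,8), (0,9)}; {(0,0), (0,2), (0,4), (0,6), (0,8), (1,0), (1,2), (1,4), (1,6), (1,8)}; {(0,0), (0,2), (0,4), (0,6), (0,8), (1,1), (1,3), (1,5), (1,7), (1,9)}.
So G has 3 subgroups of order 10.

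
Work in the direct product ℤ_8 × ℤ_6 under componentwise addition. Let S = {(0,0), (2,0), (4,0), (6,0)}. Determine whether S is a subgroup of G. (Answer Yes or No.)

|S| = 4 divides |G| = 48, consistent with Lagrange.
S contains the identity, every element's inverse is in S, and S is closed under +: it is a subgroup.
In fact S = ⟨(6,0)⟩.

Yes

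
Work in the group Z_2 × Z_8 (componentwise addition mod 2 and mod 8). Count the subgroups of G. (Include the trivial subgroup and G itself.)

11

|G| = 16, so by Lagrange every subgroup order divides 16. Divisors: 1, 2, 4, 8, 16.
Subgroups by order — order 1: 1; order 2: 3; order 4: 3; order 8: 3; order 16: 1.
Total: 1 + 3 + 3 + 3 + 1 = 11.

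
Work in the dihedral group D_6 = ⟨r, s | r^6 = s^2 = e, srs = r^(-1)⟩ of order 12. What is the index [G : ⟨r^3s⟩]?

6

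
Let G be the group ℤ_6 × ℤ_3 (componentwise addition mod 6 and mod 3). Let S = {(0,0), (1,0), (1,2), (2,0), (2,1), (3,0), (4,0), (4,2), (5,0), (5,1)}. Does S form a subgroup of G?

No

|S| = 10 does not divide |G| = 18, so by Lagrange S is not a subgroup.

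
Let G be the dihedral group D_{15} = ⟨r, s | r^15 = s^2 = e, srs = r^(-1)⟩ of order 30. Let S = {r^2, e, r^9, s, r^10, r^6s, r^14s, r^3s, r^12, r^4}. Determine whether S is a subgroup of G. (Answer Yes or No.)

No

r^9 ∈ S but its inverse r^6 ∉ S, so S is not a subgroup.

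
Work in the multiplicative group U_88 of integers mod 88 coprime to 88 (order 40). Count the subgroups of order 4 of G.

7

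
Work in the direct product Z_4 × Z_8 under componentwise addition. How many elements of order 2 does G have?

An element (a,b) has order lcm(ord(a), ord(b)); count pairs with lcm equal to 2.
Enumerating gives 3 such elements.

3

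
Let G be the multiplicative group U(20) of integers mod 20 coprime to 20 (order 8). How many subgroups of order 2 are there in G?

3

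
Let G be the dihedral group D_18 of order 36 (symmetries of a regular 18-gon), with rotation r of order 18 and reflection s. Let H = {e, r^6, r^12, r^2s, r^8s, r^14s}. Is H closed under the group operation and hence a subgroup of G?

|H| = 6 divides |G| = 36, consistent with Lagrange.
H contains the identity, every element's inverse is in H, and H is closed under ·: it is a subgroup.

Yes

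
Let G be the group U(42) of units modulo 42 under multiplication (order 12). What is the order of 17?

Compute successive powers of 17 mod 42: 17, 37, 41, 25, 5, 1; 17^6 ≡ 1 (mod 42).
So |⟨17⟩| = 6.

6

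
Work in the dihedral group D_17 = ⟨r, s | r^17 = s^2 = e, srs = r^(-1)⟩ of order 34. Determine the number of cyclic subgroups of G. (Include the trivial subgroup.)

19

A cyclic subgroup of order d is generated by each of its φ(d) elements of order d, so the cyclic subgroups of order d number (#elements of order d)/φ(d).
Cyclic subgroups by order — order 1: 1; order 2: 17; order 17: 1.
Total: 19.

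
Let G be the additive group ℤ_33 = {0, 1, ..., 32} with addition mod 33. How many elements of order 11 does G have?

In a cyclic group of order 33, the number of elements of order d (for d | 33) is φ(d).
φ(11) = 10.

10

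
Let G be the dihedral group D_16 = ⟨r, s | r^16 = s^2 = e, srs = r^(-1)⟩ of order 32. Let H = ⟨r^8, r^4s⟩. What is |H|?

4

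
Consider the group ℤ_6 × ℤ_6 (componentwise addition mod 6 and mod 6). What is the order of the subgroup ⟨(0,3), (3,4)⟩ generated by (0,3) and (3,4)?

|⟨(0,3)⟩| = 2 and |⟨(3,4)⟩| = 6, so |H| is a multiple of lcm(2, 6) = 6 and divides |G| = 36.
Closing under the operation: H = {(0,0), (0,1), (0,2), (0,3), (0,4), (0,5), (3,0), (3,1), (3,2), (3,3), (3,4), (3,5)}, so |H| = 12.

12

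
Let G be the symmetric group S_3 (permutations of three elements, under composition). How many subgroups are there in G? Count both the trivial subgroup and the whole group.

6

|G| = 6, so by Lagrange every subgroup order divides 6. Divisors: 1, 2, 3, 6.
Subgroups by order — order 1: 1; order 2: 3; order 3: 1; order 6: 1.
Total: 1 + 3 + 1 + 1 = 6.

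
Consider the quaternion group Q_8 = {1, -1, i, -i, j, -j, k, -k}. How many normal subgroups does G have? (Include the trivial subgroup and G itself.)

6

G has 6 subgroups. Checking conjugation-invariance by order — order 1: 1/1 normal; order 2: 1/1 normal; order 4: 3/3 normal; order 8: 1/1 normal.
Total normal subgroups: 6.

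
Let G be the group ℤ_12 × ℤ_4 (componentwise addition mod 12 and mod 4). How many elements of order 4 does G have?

12

An element (a,b) has order lcm(ord(a), ord(b)); count pairs with lcm equal to 4.
Enumerating gives 12 such elements.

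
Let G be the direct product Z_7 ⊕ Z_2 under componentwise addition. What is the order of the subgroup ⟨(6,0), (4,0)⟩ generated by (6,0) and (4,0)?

7

|⟨(6,0)⟩| = 7 and |⟨(4,0)⟩| = 7, so |H| is a multiple of lcm(7, 7) = 7 and divides |G| = 14.
Closing under the operation: H = {(0,0), (1,0), (2,0), (3,0), (4,0), (5,0), (6,0)}, so |H| = 7.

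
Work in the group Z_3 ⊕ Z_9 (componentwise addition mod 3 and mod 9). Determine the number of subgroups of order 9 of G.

|G| = 27 and 9 | 27, so subgroups of order 9 are possible by Lagrange.
The subgroups of order 9 are: {(0,0), (0,1), (0,2), (0,3), (0,4), (0,5), (0,6), (0,7), (0,8)}; {(0,0), (0,3), (0,6), (1,0), (1,3), (1,6), (2,0), (2,3), (2,6)}; {(0,0), (0,3), (0,6), (1,1), (1,4), (1,7), (2,2), (2,5), (2,8)}; {(0,0), (0,3), (0,6), (1,2), (1,5), (1,8), (2,1), (2,4), (2,7)}.
So G has 4 subgroups of order 9.

4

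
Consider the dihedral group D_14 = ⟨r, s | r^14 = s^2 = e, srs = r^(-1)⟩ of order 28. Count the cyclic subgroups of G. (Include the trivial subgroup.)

18

A cyclic subgroup of order d is generated by each of its φ(d) elements of order d, so the cyclic subgroups of order d number (#elements of order d)/φ(d).
Cyclic subgroups by order — order 1: 1; order 2: 15; order 7: 1; order 14: 1.
Total: 18.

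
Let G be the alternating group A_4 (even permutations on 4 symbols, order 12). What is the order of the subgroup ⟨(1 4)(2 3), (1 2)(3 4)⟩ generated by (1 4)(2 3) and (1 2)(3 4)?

|⟨(1 4)(2 3)⟩| = 2 and |⟨(1 2)(3 4)⟩| = 2, so |H| is a multiple of lcm(2, 2) = 2 and divides |G| = 12.
Closing under the operation: H = {e, (1 2)(3 4), (1 3)(2 4), (1 4)(2 3)}, so |H| = 4.

4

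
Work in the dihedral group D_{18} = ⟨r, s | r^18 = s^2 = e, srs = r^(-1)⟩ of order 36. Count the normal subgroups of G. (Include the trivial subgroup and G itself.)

G has 45 subgroups. Checking conjugation-invariance by order — order 1: 1/1 normal; order 2: 1/19 normal; order 3: 1/1 normal; order 4: 0/9 normal; order 6: 1/7 normal; order 9: 1/1 normal; order 12: 0/3 normal; order 18: 3/3 normal; order 36: 1/1 normal.
Total normal subgroups: 9.

9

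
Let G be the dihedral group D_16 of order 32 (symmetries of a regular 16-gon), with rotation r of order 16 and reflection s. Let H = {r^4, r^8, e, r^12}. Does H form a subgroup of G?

Yes

|H| = 4 divides |G| = 32, consistent with Lagrange.
H contains the identity, every element's inverse is in H, and H is closed under ·: it is a subgroup.
In fact H = ⟨r^12⟩.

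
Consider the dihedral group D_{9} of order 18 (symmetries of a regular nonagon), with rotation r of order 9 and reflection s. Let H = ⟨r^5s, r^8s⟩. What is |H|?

6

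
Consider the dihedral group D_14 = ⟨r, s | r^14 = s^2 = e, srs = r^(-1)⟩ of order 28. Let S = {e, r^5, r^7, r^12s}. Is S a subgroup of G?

No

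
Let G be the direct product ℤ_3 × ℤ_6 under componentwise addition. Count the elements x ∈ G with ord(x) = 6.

An element (a,b) has order lcm(ord(a), ord(b)); count pairs with lcm equal to 6.
Enumerating gives 8 such elements.

8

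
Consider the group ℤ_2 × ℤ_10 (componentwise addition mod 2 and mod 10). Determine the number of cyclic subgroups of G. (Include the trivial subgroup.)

8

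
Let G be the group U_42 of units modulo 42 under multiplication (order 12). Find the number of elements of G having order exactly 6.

6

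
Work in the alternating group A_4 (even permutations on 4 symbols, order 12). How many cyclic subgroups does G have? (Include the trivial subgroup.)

Each element a generates a cyclic subgroup ⟨a⟩; distinct elements may generate the same one (a cyclic group of order d has φ(d) generators).
Cyclic subgroups by order — order 1: 1; order 2: 3; order 3: 4.
Total: 8.

8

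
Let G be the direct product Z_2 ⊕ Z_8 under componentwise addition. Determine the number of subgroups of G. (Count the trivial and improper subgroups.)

|G| = 16, so by Lagrange every subgroup order divides 16. Divisors: 1, 2, 4, 8, 16.
Subgroups by order — order 1: 1; order 2: 3; order 4: 3; order 8: 3; order 16: 1.
Total: 1 + 3 + 3 + 3 + 1 = 11.

11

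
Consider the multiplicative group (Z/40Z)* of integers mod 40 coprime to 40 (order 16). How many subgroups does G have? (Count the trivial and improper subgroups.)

27

|G| = 16, so by Lagrange every subgroup order divides 16. Divisors: 1, 2, 4, 8, 16.
Subgroups by order — order 1: 1; order 2: 7; order 4: 11; order 8: 7; order 16: 1.
Total: 1 + 7 + 11 + 7 + 1 = 27.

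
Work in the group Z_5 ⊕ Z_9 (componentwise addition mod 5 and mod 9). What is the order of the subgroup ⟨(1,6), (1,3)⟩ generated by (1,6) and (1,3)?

15

|⟨(1,6)⟩| = 15 and |⟨(1,3)⟩| = 15, so |H| is a multiple of lcm(15, 15) = 15 and divides |G| = 45.
Closing under the operation: H = {(0,0), (0,3), (0,6), (1,0), (1,3), (1,6), (2,0), (2,3), (2,6), (3,0), (3,3), (3,6), (4,0), (4,3), (4,6)}, so |H| = 15.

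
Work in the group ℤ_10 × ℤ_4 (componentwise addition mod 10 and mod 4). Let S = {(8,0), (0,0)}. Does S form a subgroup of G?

(8,0) ∈ S but its inverse (2,0) ∉ S, so S is not a subgroup.

No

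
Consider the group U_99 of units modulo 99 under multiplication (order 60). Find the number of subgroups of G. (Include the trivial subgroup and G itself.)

|G| = 60, so by Lagrange every subgroup order divides 60. Divisors: 1, 2, 3, 4, 5, 6, 10, 12, 15, 20, 30, 60.
Subgroups by order — order 1: 1; order 2: 3; order 3: 1; order 4: 1; order 5: 1; order 6: 3; order 10: 3; order 12: 1; order 15: 1; order 20: 1; order 30: 3; order 60: 1.
Total: 1 + 3 + 1 + 1 + 1 + 3 + 3 + 1 + 1 + 1 + 3 + 1 = 20.

20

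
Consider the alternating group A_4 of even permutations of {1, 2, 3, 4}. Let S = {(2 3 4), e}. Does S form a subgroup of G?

(2 3 4) ∈ S but its inverse (2 4 3) ∉ S, so S is not a subgroup.

No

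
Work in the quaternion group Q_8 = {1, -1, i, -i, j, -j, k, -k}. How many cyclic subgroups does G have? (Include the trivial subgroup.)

Group the elements of G by the cyclic subgroup they generate; each cyclic subgroup of order d accounts for φ(d) elements.
Cyclic subgroups by order — order 1: 1; order 2: 1; order 4: 3.
Total: 5.

5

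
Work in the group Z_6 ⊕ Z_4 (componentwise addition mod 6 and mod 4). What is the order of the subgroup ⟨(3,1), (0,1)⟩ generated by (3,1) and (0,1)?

8

|⟨(3,1)⟩| = 4 and |⟨(0,1)⟩| = 4, so |H| is a multiple of lcm(4, 4) = 4 and divides |G| = 24.
Closing under the operation: H = {(0,0), (0,1), (0,2), (0,3), (3,0), (3,1), (3,2), (3,3)}, so |H| = 8.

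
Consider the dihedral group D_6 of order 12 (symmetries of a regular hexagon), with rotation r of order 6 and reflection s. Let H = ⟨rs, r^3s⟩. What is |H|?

6

|⟨rs⟩| = 2 and |⟨r^3s⟩| = 2, so |H| is a multiple of lcm(2, 2) = 2 and divides |G| = 12.
Closing under the operation: H = {e, r^2, r^4, rs, r^3s, r^5s}, so |H| = 6.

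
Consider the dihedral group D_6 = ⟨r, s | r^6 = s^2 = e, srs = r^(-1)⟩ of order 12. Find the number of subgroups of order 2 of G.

|G| = 12 and 2 | 12, so subgroups of order 2 are possible by Lagrange.
The subgroups of order 2 are: {e, r^2s}; {e, r^3}; {e, r^3s}; {e, r^4s}; … (7 in all).
So G has 7 subgroups of order 2.

7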